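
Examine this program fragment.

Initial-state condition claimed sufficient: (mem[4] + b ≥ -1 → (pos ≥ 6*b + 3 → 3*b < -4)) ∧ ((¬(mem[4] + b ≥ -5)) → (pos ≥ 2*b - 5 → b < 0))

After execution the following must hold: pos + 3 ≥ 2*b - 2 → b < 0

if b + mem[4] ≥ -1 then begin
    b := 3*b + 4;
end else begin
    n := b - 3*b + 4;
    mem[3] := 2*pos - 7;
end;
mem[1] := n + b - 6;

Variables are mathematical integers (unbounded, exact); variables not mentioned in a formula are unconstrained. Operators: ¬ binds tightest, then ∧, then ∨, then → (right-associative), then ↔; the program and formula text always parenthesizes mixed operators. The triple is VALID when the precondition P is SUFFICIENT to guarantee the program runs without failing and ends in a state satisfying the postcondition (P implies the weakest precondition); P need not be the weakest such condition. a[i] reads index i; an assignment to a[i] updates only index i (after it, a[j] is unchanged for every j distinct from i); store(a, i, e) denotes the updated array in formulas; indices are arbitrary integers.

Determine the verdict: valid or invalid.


Working backward. After the program, the postcondition pos + 3 ≥ 2*b - 2 → b < 0 must hold; in canonical form it is pos ≥ 2*b - 5 → b < 0.
Before mem[1] := n + b - 6: pos ≥ 2*b - 5 → b < 0
Then branch requires pos ≥ 6*b + 3 → 3*b < -4; else branch requires pos ≥ 2*b - 5 → b < 0.
Before the if: (mem[4] + b ≥ -1 → (pos ≥ 6*b + 3 → 3*b < -4)) ∧ ((¬(mem[4] + b ≥ -1)) → (pos ≥ 2*b - 5 → b < 0))
The weakest precondition is (mem[4] + b ≥ -1 → (pos ≥ 6*b + 3 → 3*b < -4)) ∧ ((¬(mem[4] + b ≥ -1)) → (pos ≥ 2*b - 5 → b < 0)).
Check whether (mem[4] + b ≥ -1 → (pos ≥ 6*b + 3 → 3*b < -4)) ∧ ((¬(mem[4] + b ≥ -5)) → (pos ≥ 2*b - 5 → b < 0)) implies it.
Countermodel: at the initial state b = 0, mem = {[4] = -2, elsewhere -2}, pos = -5, the precondition holds but the weakest precondition fails.
Answer: invalid


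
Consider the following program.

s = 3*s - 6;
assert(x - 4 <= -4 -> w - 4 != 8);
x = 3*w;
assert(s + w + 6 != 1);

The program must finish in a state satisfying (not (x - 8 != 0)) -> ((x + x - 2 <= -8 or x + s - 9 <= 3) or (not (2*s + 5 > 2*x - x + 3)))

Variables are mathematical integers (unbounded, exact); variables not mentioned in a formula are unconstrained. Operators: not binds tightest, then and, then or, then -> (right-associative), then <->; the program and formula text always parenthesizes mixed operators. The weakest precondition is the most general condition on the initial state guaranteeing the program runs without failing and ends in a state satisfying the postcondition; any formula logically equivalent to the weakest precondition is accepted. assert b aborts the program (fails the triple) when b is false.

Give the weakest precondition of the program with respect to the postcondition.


Working backward. After the program, the postcondition (not (x - 8 != 0)) -> ((x + x - 2 <= -8 or x + s - 9 <= 3) or (not (2*s + 5 > 2*x - x + 3))) must hold; in canonical form it is (not (x != 8)) -> (2*x <= -6 or s + x <= 12 or (not (2*s > x - 2))).
Before assert s + w + 6 != 1: s + w != -5 and ((not (x != 8)) -> (2*x <= -6 or s + x <= 12 or (not (2*s > x - 2))))
Before x := 3*w: s + w != -5 and ((not (3*w != 8)) -> (6*w <= -6 or s + 3*w <= 12 or (not (2*s > 3*w - 2))))
Before assert x - 4 <= -4 -> w - 4 != 8: (x <= 0 -> w != 12) and s + w != -5 and ((not (3*w != 8)) -> (6*w <= -6 or s + 3*w <= 12 or (not (2*s > 3*w - 2))))
Before s := 3*s - 6: (x <= 0 -> w != 12) and 3*s + w != 1 and ((not (3*w != 8)) -> (6*w <= -6 or 3*s + 3*w <= 18 or (not (6*s > 3*w + 10))))
Answer: WP = (x <= 0 -> w != 12) and 3*s + w != 1 and ((not (3*w != 8)) -> (6*w <= -6 or 3*s + 3*w <= 18 or (not (6*s > 3*w + 10))))


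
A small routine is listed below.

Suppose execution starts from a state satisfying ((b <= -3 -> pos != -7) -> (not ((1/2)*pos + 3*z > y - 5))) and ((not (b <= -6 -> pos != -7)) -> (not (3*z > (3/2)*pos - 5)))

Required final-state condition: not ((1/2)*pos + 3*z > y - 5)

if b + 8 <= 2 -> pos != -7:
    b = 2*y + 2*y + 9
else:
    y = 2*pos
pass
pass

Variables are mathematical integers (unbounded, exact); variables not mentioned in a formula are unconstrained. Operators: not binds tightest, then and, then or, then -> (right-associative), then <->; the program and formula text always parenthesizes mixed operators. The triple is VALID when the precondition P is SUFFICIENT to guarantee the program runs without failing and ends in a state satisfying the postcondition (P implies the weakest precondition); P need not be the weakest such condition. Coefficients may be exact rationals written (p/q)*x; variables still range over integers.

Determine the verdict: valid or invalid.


Working backward. After the program, not ((1/2)*pos + 3*z > y - 5) must hold.
Before skip: not ((1/2)*pos + 3*z > y - 5)
Before skip: not ((1/2)*pos + 3*z > y - 5)
Then branch requires not ((1/2)*pos + 3*z > y - 5); else branch requires not (3*z > (3/2)*pos - 5).
Before the if: ((b <= -6 -> pos != -7) -> (not ((1/2)*pos + 3*z > y - 5))) and ((not (b <= -6 -> pos != -7)) -> (not (3*z > (3/2)*pos - 5)))
The weakest precondition is ((b <= -6 -> pos != -7) -> (not ((1/2)*pos + 3*z > y - 5))) and ((not (b <= -6 -> pos != -7)) -> (not (3*z > (3/2)*pos - 5))).
Check whether ((b <= -3 -> pos != -7) -> (not ((1/2)*pos + 3*z > y - 5))) and ((not (b <= -6 -> pos != -7)) -> (not (3*z > (3/2)*pos - 5))) implies it.
Countermodel: at the initial state b = -3, pos = -7, y = 0, z = 0, the precondition holds but the weakest precondition fails.
Answer: invalid


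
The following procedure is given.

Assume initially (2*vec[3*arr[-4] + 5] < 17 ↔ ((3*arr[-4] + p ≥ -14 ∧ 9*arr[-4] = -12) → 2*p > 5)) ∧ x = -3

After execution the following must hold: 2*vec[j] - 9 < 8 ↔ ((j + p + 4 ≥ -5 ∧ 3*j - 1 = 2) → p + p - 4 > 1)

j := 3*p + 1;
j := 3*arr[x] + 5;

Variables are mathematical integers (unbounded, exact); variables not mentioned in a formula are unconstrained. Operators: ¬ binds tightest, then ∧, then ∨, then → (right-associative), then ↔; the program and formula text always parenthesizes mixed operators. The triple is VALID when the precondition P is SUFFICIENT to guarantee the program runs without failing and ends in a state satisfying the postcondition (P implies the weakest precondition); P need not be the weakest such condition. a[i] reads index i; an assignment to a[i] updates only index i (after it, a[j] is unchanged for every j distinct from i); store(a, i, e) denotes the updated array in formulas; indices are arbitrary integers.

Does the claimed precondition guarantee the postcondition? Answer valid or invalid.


Working backward. After the program, the postcondition 2*vec[j] - 9 < 8 ↔ ((j + p + 4 ≥ -5 ∧ 3*j - 1 = 2) → p + p - 4 > 1) must hold; in canonical form it is 2*vec[j] < 17 ↔ ((j + p ≥ -9 ∧ 3*j = 3) → 2*p > 5).
Before j := 3*arr[x] + 5: 2*vec[3*arr[x] + 5] < 17 ↔ ((3*arr[x] + p ≥ -14 ∧ 9*arr[x] = -12) → 2*p > 5)
Before j := 3*p + 1: 2*vec[3*arr[x] + 5] < 17 ↔ ((3*arr[x] + p ≥ -14 ∧ 9*arr[x] = -12) → 2*p > 5)
The weakest precondition is 2*vec[3*arr[x] + 5] < 17 ↔ ((3*arr[x] + p ≥ -14 ∧ 9*arr[x] = -12) → 2*p > 5).
Check whether (2*vec[3*arr[-4] + 5] < 17 ↔ ((3*arr[-4] + p ≥ -14 ∧ 9*arr[-4] = -12) → 2*p > 5)) ∧ x = -3 implies it.
Countermodel: at the initial state arr = {[-4] = 0, [-3] = 15215, [5] = 15215, [45650] = 15215, elsewhere 15215}, p = 0, vec = {[-4] = 9, [-3] = 9, [5] = -17422, [45650] = 9, elsewhere 9}, x = -3, the precondition holds but the weakest precondition fails.
Answer: invalid


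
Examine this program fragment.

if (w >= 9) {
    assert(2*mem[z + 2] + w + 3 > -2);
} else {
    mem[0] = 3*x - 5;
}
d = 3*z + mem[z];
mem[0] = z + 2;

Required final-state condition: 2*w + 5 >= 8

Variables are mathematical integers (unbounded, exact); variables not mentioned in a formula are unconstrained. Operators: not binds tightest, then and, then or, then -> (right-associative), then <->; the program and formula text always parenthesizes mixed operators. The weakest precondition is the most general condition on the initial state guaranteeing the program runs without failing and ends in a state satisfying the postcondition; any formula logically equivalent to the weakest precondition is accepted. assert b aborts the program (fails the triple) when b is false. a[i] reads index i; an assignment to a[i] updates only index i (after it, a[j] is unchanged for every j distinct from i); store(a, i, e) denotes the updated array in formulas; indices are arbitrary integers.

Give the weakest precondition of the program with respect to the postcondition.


Working backward. After the program, the postcondition 2*w + 5 >= 8 must hold; in canonical form it is 2*w >= 3.
Before mem[0] := z + 2: 2*w >= 3
Before d := 3*z + mem[z]: 2*w >= 3
Then branch requires 2*mem[z + 2] + w > -5 and 2*w >= 3; else branch requires 2*w >= 3.
Before the if: (w >= 9 -> (2*mem[z + 2] + w > -5 and 2*w >= 3)) and ((not (w >= 9)) -> 2*w >= 3)
Answer: WP = (w >= 9 -> (2*mem[z + 2] + w > -5 and 2*w >= 3)) and ((not (w >= 9)) -> 2*w >= 3)


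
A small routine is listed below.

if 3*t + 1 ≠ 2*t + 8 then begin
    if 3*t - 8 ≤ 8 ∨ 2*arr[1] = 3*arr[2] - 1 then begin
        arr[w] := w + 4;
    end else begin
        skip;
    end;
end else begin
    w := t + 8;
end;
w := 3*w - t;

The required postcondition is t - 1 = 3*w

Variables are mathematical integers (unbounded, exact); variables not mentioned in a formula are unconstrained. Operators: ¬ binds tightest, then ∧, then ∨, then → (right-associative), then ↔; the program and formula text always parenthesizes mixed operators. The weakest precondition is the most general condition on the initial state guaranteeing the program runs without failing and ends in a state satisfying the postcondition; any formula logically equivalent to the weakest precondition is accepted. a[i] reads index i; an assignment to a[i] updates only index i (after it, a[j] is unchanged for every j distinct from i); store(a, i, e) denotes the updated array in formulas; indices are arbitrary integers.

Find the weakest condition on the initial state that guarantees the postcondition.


Working backward. After the program, the postcondition t - 1 = 3*w must hold; in canonical form it is t = 3*w + 1.
Before w := 3*w - t: 4*t = 9*w + 1
Then branch requires ((3*t ≤ 16 ∨ 2*arr[1] = 3*arr[2] - 1) → 4*t = 9*w + 1) ∧ ((¬(3*t ≤ 16 ∨ 2*arr[1] = 3*arr[2] - 1)) → 4*t = 9*w + 1); else branch requires 5*t = -73.
Before the if: (t ≠ 7 → (((3*t ≤ 16 ∨ 2*arr[1] = 3*arr[2] - 1) → 4*t = 9*w + 1) ∧ ((¬(3*t ≤ 16 ∨ 2*arr[1] = 3*arr[2] - 1)) → 4*t = 9*w + 1))) ∧ ((¬(t ≠ 7)) → 5*t = -73)
Answer: WP = (t ≠ 7 → (((3*t ≤ 16 ∨ 2*arr[1] = 3*arr[2] - 1) → 4*t = 9*w + 1) ∧ ((¬(3*t ≤ 16 ∨ 2*arr[1] = 3*arr[2] - 1)) → 4*t = 9*w + 1))) ∧ ((¬(t ≠ 7)) → 5*t = -73)


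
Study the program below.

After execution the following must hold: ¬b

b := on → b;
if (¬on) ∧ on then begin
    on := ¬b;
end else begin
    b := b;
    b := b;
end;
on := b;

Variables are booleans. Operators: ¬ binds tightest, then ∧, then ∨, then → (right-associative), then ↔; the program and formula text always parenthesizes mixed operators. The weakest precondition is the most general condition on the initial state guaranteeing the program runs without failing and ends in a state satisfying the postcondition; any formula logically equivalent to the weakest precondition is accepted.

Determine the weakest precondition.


Working backward. After the program, ¬b must hold.
Before on := b: ¬b
Then branch requires ¬b; else branch requires ¬b.
Before the if: ¬b
Before b := on → b: ¬(on → b)
Answer: WP = ¬(on → b)


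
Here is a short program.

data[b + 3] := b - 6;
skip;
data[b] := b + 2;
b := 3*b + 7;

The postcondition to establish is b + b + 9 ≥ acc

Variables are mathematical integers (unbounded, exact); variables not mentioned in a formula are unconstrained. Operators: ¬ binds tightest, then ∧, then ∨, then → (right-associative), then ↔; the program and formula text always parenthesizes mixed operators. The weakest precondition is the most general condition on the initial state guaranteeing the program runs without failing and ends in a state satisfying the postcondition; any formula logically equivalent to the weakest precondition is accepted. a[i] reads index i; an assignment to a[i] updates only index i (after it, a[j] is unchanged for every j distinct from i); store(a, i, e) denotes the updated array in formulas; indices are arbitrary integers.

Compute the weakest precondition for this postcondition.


Working backward. After the program, the postcondition b + b + 9 ≥ acc must hold; in canonical form it is 2*b ≥ acc - 9.
Before b := 3*b + 7: 6*b ≥ acc - 23
Before data[b] := b + 2: 6*b ≥ acc - 23
Before skip: 6*b ≥ acc - 23
Before data[b + 3] := b - 6: 6*b ≥ acc - 23
Answer: WP = 6*b ≥ acc - 23


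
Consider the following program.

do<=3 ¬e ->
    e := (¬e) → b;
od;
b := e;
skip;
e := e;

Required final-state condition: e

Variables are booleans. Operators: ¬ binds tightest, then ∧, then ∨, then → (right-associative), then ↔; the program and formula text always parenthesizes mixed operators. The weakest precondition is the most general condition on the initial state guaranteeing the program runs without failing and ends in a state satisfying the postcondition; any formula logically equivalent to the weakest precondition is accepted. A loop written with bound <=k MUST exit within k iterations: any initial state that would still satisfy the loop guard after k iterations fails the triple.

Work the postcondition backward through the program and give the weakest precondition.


Working backward. After the program, e must hold.
Before e := e: e
Before skip: e
Before b := e: e
Before the loop (bound <=3), unroll the exhaustion recursion (WP_0 = exit-now case; WP_j = one more guarded iteration, up to j = 3):
  WP_0: e
  WP_1: (¬e) → ((¬e) → b)
  WP_2: (¬e) → ((¬((¬e) → b)) → ((¬((¬e) → b)) → b))
  WP_3: (¬e) → ((¬((¬e) → b)) → ((¬((¬((¬e) → b)) → b)) → ((¬((¬((¬e) → b)) → b)) → b)))
So before the loop: (¬e) → ((¬((¬e) → b)) → ((¬((¬((¬e) → b)) → b)) → ((¬((¬((¬e) → b)) → b)) → b)))
Answer: WP = (¬e) → ((¬((¬e) → b)) → ((¬((¬((¬e) → b)) → b)) → ((¬((¬((¬e) → b)) → b)) → b)))


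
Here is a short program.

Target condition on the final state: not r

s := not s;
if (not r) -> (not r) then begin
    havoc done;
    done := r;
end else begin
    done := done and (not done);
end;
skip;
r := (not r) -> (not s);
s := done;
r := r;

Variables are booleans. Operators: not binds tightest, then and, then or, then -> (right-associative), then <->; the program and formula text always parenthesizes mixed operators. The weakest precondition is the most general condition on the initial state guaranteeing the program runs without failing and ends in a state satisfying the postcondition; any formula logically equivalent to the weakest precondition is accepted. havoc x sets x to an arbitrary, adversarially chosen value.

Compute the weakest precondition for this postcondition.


Working backward. After the program, not r must hold.
Before r := r: not r
Before s := done: not r
Before r := (not r) -> (not s): not ((not r) -> (not s))
Before skip: not ((not r) -> (not s))
Then branch requires not ((not r) -> (not s)); else branch requires not ((not r) -> (not s)).
Before the if: not ((not r) -> (not s))
Before s := not s: not ((not r) -> s)
Answer: WP = not ((not r) -> s)


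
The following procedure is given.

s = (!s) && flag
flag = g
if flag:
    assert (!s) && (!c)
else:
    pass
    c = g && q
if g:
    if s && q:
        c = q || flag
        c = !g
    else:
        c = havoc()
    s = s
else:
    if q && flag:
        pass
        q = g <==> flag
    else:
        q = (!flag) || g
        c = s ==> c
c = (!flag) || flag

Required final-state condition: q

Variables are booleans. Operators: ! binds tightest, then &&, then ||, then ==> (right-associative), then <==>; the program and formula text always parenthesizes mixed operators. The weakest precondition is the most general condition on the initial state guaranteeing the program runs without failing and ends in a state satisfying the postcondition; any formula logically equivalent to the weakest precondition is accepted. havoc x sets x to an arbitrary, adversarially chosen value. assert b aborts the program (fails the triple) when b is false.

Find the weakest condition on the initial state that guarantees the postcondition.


Working backward. After the program, q must hold.
Before c := (!flag) || flag: q
Then branch requires ((s && q) ==> q) && ((!(s && q)) ==> q); else branch requires ((q && flag) ==> (g <==> flag)) && ((!(q && flag)) ==> ((!flag) || g)).
Before the if: (g ==> (((s && q) ==> q) && ((!(s && q)) ==> q))) && ((!g) ==> (((q && flag) ==> (g <==> flag)) && ((!(q && flag)) ==> ((!flag) || g))))
Then branch requires (!s) && (!c) && (g ==> (((s && q) ==> q) && ((!(s && q)) ==> q))) && ((!g) ==> (((q && flag) ==> (g <==> flag)) && ((!(q && flag)) ==> ((!flag) || g)))); else branch requires (g ==> (((s && q) ==> q) && ((!(s && q)) ==> q))) && ((!g) ==> (((q && flag) ==> (g <==> flag)) && ((!(q && flag)) ==> ((!flag) || g)))).
Before the if: (flag ==> ((!s) && (!c) && (g ==> (((s && q) ==> q) && ((!(s && q)) ==> q))) && ((!g) ==> (((q && flag) ==> (g <==> flag)) && ((!(q && flag)) ==> ((!flag) || g)))))) && ((!flag) ==> ((g ==> (((s && q) ==> q) && ((!(s && q)) ==> q))) && ((!g) ==> (((q && flag) ==> (g <==> flag)) && ((!(q && flag)) ==> ((!flag) || g))))))
Before flag := g: (g ==> ((!s) && (!c) && (g ==> (((s && q) ==> q) && ((!(s && q)) ==> q))))) && ((!g) ==> (g ==> (((s && q) ==> q) && ((!(s && q)) ==> q))))
Before s := (!s) && flag: (g ==> ((!((!s) && flag)) && (!c) && (g ==> ((((!s) && flag && q) ==> q) && ((!((!s) && flag && q)) ==> q))))) && ((!g) ==> (g ==> ((((!s) && flag && q) ==> q) && ((!((!s) && flag && q)) ==> q))))
Answer: WP = (g ==> ((!((!s) && flag)) && (!c) && (g ==> ((((!s) && flag && q) ==> q) && ((!((!s) && flag && q)) ==> q))))) && ((!g) ==> (g ==> ((((!s) && flag && q) ==> q) && ((!((!s) && flag && q)) ==> q))))


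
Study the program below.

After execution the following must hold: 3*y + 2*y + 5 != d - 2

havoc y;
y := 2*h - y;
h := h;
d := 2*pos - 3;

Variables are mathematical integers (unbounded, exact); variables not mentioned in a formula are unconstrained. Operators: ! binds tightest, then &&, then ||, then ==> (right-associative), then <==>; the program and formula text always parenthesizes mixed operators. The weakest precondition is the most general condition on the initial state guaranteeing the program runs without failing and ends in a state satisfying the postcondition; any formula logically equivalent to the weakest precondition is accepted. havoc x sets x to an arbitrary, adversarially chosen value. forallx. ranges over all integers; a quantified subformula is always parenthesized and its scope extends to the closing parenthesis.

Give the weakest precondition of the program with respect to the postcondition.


Working backward. After the program, the postcondition 3*y + 2*y + 5 != d - 2 must hold; in canonical form it is 5*y != d - 7.
Before d := 2*pos - 3: 5*y != 2*pos - 10
Before h := h: 5*y != 2*pos - 10
Before y := 2*h - y: 10*h != 2*pos + 5*y - 10
Before havoc y: forall y_1. 10*h != 2*pos + 5*y_1 - 10
Answer: WP = forall y_1. 10*h != 2*pos + 5*y_1 - 10


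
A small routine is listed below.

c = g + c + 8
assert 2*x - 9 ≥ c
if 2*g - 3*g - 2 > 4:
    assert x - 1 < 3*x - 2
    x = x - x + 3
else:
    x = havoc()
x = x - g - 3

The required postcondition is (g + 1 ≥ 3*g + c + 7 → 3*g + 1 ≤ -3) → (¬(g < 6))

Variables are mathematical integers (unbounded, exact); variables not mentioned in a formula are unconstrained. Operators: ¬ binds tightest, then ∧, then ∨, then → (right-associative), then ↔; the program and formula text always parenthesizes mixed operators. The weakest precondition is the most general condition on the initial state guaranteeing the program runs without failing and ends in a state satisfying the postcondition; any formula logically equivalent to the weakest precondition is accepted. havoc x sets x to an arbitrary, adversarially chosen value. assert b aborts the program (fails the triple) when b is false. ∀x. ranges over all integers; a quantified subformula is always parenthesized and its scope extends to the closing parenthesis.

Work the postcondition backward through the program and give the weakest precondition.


Working backward. After the program, the postcondition (g + 1 ≥ 3*g + c + 7 → 3*g + 1 ≤ -3) → (¬(g < 6)) must hold; in canonical form it is (c + 2*g ≤ -6 → 3*g ≤ -4) → (¬(g < 6)).
Before x := x - g - 3: (c + 2*g ≤ -6 → 3*g ≤ -4) → (¬(g < 6))
Then branch requires 2*x > 1 ∧ ((c + 2*g ≤ -6 → 3*g ≤ -4) → (¬(g < 6))); else branch requires (c + 2*g ≤ -6 → 3*g ≤ -4) → (¬(g < 6)).
Before the if: (g < -6 → (2*x > 1 ∧ ((c + 2*g ≤ -6 → 3*g ≤ -4) → (¬(g < 6))))) ∧ ((¬(g < -6)) → ((c + 2*g ≤ -6 → 3*g ≤ -4) → (¬(g < 6))))
Before assert 2*x - 9 ≥ c: 2*x ≥ c + 9 ∧ (g < -6 → (2*x > 1 ∧ ((c + 2*g ≤ -6 → 3*g ≤ -4) → (¬(g < 6))))) ∧ ((¬(g < -6)) → ((c + 2*g ≤ -6 → 3*g ≤ -4) → (¬(g < 6))))
Before c := g + c + 8: 2*x ≥ c + g + 17 ∧ (g < -6 → (2*x > 1 ∧ ((c + 3*g ≤ -14 → 3*g ≤ -4) → (¬(g < 6))))) ∧ ((¬(g < -6)) → ((c + 3*g ≤ -14 → 3*g ≤ -4) → (¬(g < 6))))
Answer: WP = 2*x ≥ c + g + 17 ∧ (g < -6 → (2*x > 1 ∧ ((c + 3*g ≤ -14 → 3*g ≤ -4) → (¬(g < 6))))) ∧ ((¬(g < -6)) → ((c + 3*g ≤ -14 → 3*g ≤ -4) → (¬(g < 6))))


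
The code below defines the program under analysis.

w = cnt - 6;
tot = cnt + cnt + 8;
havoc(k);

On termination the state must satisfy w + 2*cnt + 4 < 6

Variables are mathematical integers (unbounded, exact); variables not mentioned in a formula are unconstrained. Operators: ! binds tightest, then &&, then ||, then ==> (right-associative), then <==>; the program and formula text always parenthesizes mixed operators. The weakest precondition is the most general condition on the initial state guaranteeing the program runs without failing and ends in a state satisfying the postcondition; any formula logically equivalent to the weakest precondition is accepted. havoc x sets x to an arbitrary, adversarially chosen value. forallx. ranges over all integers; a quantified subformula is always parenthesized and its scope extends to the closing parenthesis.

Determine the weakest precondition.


Working backward. After the program, the postcondition w + 2*cnt + 4 < 6 must hold; in canonical form it is 2*cnt + w < 2.
Before havoc k: 2*cnt + w < 2
Before tot := cnt + cnt + 8: 2*cnt + w < 2
Before w := cnt - 6: 3*cnt < 8
Answer: WP = 3*cnt < 8


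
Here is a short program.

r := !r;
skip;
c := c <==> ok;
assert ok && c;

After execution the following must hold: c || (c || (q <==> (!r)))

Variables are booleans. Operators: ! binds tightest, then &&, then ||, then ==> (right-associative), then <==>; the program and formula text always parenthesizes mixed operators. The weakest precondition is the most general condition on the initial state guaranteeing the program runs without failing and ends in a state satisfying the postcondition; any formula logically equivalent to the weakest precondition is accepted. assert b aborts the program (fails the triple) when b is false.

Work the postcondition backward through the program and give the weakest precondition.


Working backward. After the program, the postcondition c || (c || (q <==> (!r))) must hold; in canonical form it is c || (q <==> (!r)).
Before assert ok && c: ok && c && (c || (q <==> (!r)))
Before c := c <==> ok: ok && (c <==> ok) && ((c <==> ok) || (q <==> (!r)))
Before skip: ok && (c <==> ok) && ((c <==> ok) || (q <==> (!r)))
Before r := !r: ok && (c <==> ok) && ((c <==> ok) || (q <==> r))
Answer: WP = ok && (c <==> ok) && ((c <==> ok) || (q <==> r))


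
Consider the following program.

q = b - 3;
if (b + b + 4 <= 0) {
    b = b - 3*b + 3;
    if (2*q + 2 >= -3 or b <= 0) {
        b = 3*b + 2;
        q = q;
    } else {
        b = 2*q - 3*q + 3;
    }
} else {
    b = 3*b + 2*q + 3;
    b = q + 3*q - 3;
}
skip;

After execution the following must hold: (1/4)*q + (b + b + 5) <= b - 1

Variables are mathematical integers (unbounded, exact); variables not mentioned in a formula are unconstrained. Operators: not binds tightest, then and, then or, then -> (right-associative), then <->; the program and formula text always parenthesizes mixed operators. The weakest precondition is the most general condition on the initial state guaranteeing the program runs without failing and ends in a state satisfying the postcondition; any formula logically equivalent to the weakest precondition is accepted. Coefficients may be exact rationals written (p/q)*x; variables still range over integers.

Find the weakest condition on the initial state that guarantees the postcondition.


Working backward. After the program, the postcondition (1/4)*q + (b + b + 5) <= b - 1 must hold; in canonical form it is b + (1/4)*q <= -6.
Before skip: b + (1/4)*q <= -6
Then branch requires ((2*q >= -5 or 2*b >= 3) -> (1/4)*q <= 6*b - 17) and ((not (2*q >= -5 or 2*b >= 3)) -> (3/4)*q >= 9); else branch requires (17/4)*q <= -3.
Before the if: (2*b <= -4 -> (((2*q >= -5 or 2*b >= 3) -> (1/4)*q <= 6*b - 17) and ((not (2*q >= -5 or 2*b >= 3)) -> (3/4)*q >= 9))) and ((not (2*b <= -4)) -> (17/4)*q <= -3)
Before q := b - 3: (2*b <= -4 -> (((2*b >= 1 or 2*b >= 3) -> (23/4)*b >= 65/4) and ((not (2*b >= 1 or 2*b >= 3)) -> (3/4)*b >= 45/4))) and ((not (2*b <= -4)) -> (17/4)*b <= 39/4)
Answer: WP = (2*b <= -4 -> (((2*b >= 1 or 2*b >= 3) -> (23/4)*b >= 65/4) and ((not (2*b >= 1 or 2*b >= 3)) -> (3/4)*b >= 45/4))) and ((not (2*b <= -4)) -> (17/4)*b <= 39/4)


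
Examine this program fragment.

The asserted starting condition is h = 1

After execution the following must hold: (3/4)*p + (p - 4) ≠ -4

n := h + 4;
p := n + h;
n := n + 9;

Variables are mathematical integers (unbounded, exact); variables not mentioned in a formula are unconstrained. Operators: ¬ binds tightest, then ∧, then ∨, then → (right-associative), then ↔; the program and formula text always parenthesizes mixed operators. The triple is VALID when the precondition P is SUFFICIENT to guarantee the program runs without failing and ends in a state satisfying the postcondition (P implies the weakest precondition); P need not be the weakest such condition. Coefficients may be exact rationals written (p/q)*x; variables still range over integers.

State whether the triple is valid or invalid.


Working backward. After the program, the postcondition (3/4)*p + (p - 4) ≠ -4 must hold; in canonical form it is (7/4)*p ≠ 0.
Before n := n + 9: (7/4)*p ≠ 0
Before p := n + h: (7/4)*h + (7/4)*n ≠ 0
Before n := h + 4: (7/2)*h ≠ -7
The weakest precondition is (7/2)*h ≠ -7.
Check whether h = 1 implies it.
Every state satisfying the precondition satisfies the weakest precondition: the implication holds.
Answer: valid


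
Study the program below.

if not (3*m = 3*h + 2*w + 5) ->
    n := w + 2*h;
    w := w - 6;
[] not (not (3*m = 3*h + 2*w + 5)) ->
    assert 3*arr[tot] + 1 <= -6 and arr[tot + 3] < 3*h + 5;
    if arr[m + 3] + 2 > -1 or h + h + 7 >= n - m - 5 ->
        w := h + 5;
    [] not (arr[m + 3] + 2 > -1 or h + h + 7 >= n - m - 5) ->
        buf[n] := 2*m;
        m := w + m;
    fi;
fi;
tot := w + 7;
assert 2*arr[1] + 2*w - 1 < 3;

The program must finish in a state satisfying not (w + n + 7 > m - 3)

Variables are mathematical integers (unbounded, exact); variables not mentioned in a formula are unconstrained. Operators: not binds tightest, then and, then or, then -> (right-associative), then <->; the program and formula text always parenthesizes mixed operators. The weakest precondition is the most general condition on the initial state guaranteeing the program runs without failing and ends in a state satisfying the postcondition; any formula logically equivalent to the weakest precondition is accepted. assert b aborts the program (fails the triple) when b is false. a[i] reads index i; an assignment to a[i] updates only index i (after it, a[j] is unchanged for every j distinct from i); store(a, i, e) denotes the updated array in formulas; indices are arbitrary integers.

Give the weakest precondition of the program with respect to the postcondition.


Working backward. After the program, the postcondition not (w + n + 7 > m - 3) must hold; in canonical form it is not (n + w > m - 10).
Before assert 2*arr[1] + 2*w - 1 < 3: 2*arr[1] + 2*w < 4 and (not (n + w > m - 10))
Before tot := w + 7: 2*arr[1] + 2*w < 4 and (not (n + w > m - 10))
Then branch requires 2*arr[1] + 2*w < 16 and (not (2*h + 2*w > m - 4)); else branch requires 3*arr[tot] <= -7 and arr[tot + 3] < 3*h + 5 and ((arr[m + 3] > -3 or 2*h + m >= n - 12) -> (2*arr[1] + 2*h < -6 and (not (h + n > m - 15)))) and ((not (arr[m + 3] > -3 or 2*h + m >= n - 12)) -> (2*arr[1] + 2*w < 4 and (not (n > m - 10)))).
Before the if: ((not (3*m = 3*h + 2*w + 5)) -> (2*arr[1] + 2*w < 16 and (not (2*h + 2*w > m - 4)))) and (3*m = 3*h + 2*w + 5 -> (3*arr[tot] <= -7 and arr[tot + 3] < 3*h + 5 and ((arr[m + 3] > -3 or 2*h + m >= n - 12) -> (2*arr[1] + 2*h < -6 and (not (h + n > m - 15)))) and ((not (arr[m + 3] > -3 or 2*h + m >= n - 12)) -> (2*arr[1] + 2*w < 4 and (not (n > m - 10))))))
Answer: WP = ((not (3*m = 3*h + 2*w + 5)) -> (2*arr[1] + 2*w < 16 and (not (2*h + 2*w > m - 4)))) and (3*m = 3*h + 2*w + 5 -> (3*arr[tot] <= -7 and arr[tot + 3] < 3*h + 5 and ((arr[m + 3] > -3 or 2*h + m >= n - 12) -> (2*arr[1] + 2*h < -6 and (not (h + n > m - 15)))) and ((not (arr[m + 3] > -3 or 2*h + m >= n - 12)) -> (2*arr[1] + 2*w < 4 and (not (n > m - 10))))))


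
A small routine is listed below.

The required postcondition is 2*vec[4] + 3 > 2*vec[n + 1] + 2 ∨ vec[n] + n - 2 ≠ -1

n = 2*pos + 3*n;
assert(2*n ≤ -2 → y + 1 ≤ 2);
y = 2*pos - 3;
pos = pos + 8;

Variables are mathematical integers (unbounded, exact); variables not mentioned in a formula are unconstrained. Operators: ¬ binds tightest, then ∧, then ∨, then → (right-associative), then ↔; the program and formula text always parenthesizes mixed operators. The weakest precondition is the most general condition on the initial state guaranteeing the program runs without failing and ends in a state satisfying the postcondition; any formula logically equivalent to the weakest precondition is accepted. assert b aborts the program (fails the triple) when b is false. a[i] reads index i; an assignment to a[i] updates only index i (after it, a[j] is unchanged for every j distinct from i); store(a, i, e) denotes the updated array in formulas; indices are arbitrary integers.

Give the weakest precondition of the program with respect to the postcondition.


Working backward. After the program, the postcondition 2*vec[4] + 3 > 2*vec[n + 1] + 2 ∨ vec[n] + n - 2 ≠ -1 must hold; in canonical form it is 2*vec[4] > 2*vec[n + 1] - 1 ∨ vec[n] + n ≠ 1.
Before pos := pos + 8: 2*vec[4] > 2*vec[n + 1] - 1 ∨ vec[n] + n ≠ 1
Before y := 2*pos - 3: 2*vec[4] > 2*vec[n + 1] - 1 ∨ vec[n] + n ≠ 1
Before assert 2*n ≤ -2 → y + 1 ≤ 2: (2*n ≤ -2 → y ≤ 1) ∧ (2*vec[4] > 2*vec[n + 1] - 1 ∨ vec[n] + n ≠ 1)
Before n := 2*pos + 3*n: (6*n + 4*pos ≤ -2 → y ≤ 1) ∧ (2*vec[4] > 2*vec[3*n + 2*pos + 1] - 1 ∨ vec[3*n + 2*pos] + 3*n + 2*pos ≠ 1)
Answer: WP = (6*n + 4*pos ≤ -2 → y ≤ 1) ∧ (2*vec[4] > 2*vec[3*n + 2*pos + 1] - 1 ∨ vec[3*n + 2*pos] + 3*n + 2*pos ≠ 1)


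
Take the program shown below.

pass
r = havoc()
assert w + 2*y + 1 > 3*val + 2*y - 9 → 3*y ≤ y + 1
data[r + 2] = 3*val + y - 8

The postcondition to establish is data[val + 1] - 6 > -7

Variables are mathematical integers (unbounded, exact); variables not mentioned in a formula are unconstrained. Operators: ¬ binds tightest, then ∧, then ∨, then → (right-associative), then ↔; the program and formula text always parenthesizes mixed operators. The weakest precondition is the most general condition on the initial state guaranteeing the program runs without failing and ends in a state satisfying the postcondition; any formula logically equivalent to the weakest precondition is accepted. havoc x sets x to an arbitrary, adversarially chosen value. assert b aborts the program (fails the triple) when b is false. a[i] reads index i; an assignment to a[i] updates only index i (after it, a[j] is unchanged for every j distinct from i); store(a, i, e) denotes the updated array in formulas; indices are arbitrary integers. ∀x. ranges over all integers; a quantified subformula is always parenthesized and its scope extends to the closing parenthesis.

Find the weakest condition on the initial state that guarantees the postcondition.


Working backward. After the program, the postcondition data[val + 1] - 6 > -7 must hold; in canonical form it is data[val + 1] > -1.
Before data[r + 2] := 3*val + y - 8: store(data, r + 2, 3*val + y - 8)[val + 1] > -1
Before assert w + 2*y + 1 > 3*val + 2*y - 9 → 3*y ≤ y + 1: (w > 3*val - 10 → 2*y ≤ 1) ∧ store(data, r + 2, 3*val + y - 8)[val + 1] > -1
Before havoc r: ∀r_1. ((w > 3*val - 10 → 2*y ≤ 1) ∧ store(data, r_1 + 2, 3*val + y - 8)[val + 1] > -1)
Before skip: ∀r_1. ((w > 3*val - 10 → 2*y ≤ 1) ∧ store(data, r_1 + 2, 3*val + y - 8)[val + 1] > -1)
Answer: WP = ∀r_1. ((w > 3*val - 10 → 2*y ≤ 1) ∧ store(data, r_1 + 2, 3*val + y - 8)[val + 1] > -1)


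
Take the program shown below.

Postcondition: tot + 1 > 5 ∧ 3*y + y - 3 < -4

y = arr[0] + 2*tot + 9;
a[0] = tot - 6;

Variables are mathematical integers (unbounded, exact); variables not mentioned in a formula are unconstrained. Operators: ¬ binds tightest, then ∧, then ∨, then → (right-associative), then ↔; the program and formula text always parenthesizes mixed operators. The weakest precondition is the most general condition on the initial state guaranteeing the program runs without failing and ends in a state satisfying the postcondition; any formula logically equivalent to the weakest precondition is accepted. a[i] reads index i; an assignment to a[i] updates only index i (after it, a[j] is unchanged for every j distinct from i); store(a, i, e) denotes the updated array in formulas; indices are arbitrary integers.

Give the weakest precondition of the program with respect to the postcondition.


Working backward. After the program, the postcondition tot + 1 > 5 ∧ 3*y + y - 3 < -4 must hold; in canonical form it is tot > 4 ∧ 4*y < -1.
Before a[0] := tot - 6: tot > 4 ∧ 4*y < -1
Before y := arr[0] + 2*tot + 9: tot > 4 ∧ 4*arr[0] + 8*tot < -37
Answer: WP = tot > 4 ∧ 4*arr[0] + 8*tot < -37


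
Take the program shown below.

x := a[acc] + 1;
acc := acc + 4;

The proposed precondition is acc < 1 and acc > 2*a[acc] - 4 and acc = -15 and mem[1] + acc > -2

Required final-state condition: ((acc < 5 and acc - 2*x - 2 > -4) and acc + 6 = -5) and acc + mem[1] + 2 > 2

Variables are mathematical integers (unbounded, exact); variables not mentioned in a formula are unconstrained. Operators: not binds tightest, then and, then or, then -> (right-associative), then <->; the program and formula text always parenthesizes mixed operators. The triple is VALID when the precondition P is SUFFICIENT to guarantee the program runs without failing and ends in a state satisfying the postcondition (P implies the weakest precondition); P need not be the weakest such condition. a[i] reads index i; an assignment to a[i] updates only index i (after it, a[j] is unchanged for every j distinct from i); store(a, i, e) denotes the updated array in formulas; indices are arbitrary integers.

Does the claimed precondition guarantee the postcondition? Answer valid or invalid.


Working backward. After the program, the postcondition ((acc < 5 and acc - 2*x - 2 > -4) and acc + 6 = -5) and acc + mem[1] + 2 > 2 must hold; in canonical form it is acc < 5 and acc > 2*x - 2 and acc = -11 and mem[1] + acc > 0.
Before acc := acc + 4: acc < 1 and acc > 2*x - 6 and acc = -15 and mem[1] + acc > -4
Before x := a[acc] + 1: acc < 1 and acc > 2*a[acc] - 4 and acc = -15 and mem[1] + acc > -4
The weakest precondition is acc < 1 and acc > 2*a[acc] - 4 and acc = -15 and mem[1] + acc > -4.
Check whether acc < 1 and acc > 2*a[acc] - 4 and acc = -15 and mem[1] + acc > -2 implies it.
Every state satisfying the precondition satisfies the weakest precondition: the implication holds.
Answer: valid


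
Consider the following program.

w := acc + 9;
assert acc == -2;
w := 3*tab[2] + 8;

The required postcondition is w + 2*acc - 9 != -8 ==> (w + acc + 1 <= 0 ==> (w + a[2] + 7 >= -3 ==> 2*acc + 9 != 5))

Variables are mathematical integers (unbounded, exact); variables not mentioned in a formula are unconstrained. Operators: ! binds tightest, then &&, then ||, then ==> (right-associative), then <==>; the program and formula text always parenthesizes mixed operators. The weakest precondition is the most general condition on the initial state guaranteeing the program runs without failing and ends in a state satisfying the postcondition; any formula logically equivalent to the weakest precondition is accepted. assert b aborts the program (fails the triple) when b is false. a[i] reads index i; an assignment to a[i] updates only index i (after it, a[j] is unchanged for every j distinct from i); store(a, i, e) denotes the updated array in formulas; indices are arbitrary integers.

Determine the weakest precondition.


Working backward. After the program, the postcondition w + 2*acc - 9 != -8 ==> (w + acc + 1 <= 0 ==> (w + a[2] + 7 >= -3 ==> 2*acc + 9 != 5)) must hold; in canonical form it is 2*acc + w != 1 ==> (acc + w <= -1 ==> (a[2] + w >= -10 ==> 2*acc != -4)).
Before w := 3*tab[2] + 8: 3*tab[2] + 2*acc != -7 ==> (3*tab[2] + acc <= -9 ==> (a[2] + 3*tab[2] >= -18 ==> 2*acc != -4))
Before assert acc == -2: acc == -2 && (3*tab[2] + 2*acc != -7 ==> (3*tab[2] + acc <= -9 ==> (a[2] + 3*tab[2] >= -18 ==> 2*acc != -4)))
Before w := acc + 9: acc == -2 && (3*tab[2] + 2*acc != -7 ==> (3*tab[2] + acc <= -9 ==> (a[2] + 3*tab[2] >= -18 ==> 2*acc != -4)))
Answer: WP = acc == -2 && (3*tab[2] + 2*acc != -7 ==> (3*tab[2] + acc <= -9 ==> (a[2] + 3*tab[2] >= -18 ==> 2*acc != -4)))


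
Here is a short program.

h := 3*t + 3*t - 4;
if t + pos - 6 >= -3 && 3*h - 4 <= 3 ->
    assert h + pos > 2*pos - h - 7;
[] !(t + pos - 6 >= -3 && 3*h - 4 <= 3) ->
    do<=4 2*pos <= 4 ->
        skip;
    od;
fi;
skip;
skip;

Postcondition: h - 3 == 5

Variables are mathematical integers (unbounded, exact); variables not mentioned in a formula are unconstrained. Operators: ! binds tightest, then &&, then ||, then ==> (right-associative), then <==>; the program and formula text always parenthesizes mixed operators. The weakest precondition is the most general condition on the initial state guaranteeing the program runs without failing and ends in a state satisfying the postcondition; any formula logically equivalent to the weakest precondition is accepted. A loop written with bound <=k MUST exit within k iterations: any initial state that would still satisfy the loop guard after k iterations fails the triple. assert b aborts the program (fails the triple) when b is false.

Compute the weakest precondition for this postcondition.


Working backward. After the program, the postcondition h - 3 == 5 must hold; in canonical form it is h == 8.
Before skip: h == 8
Before skip: h == 8
Then branch requires 2*h > pos - 7 && h == 8; else branch requires (2*pos <= 4 ==> ((2*pos <= 4 ==> ((2*pos <= 4 ==> ((2*pos <= 4 ==> ((!(2*pos <= 4)) && h == 8)) && ((!(2*pos <= 4)) ==> h == 8))) && ((!(2*pos <= 4)) ==> h == 8))) && ((!(2*pos <= 4)) ==> h == 8))) && ((!(2*pos <= 4)) ==> h == 8).
Before the if: ((pos + t >= 3 && 3*h <= 7) ==> (2*h > pos - 7 && h == 8)) && ((!(pos + t >= 3 && 3*h <= 7)) ==> ((2*pos <= 4 ==> ((2*pos <= 4 ==> ((2*pos <= 4 ==> ((2*pos <= 4 ==> ((!(2*pos <= 4)) && h == 8)) && ((!(2*pos <= 4)) ==> h == 8))) && ((!(2*pos <= 4)) ==> h == 8))) && ((!(2*pos <= 4)) ==> h == 8))) && ((!(2*pos <= 4)) ==> h == 8)))
Before h := 3*t + 3*t - 4: ((pos + t >= 3 && 18*t <= 19) ==> (12*t > pos + 1 && 6*t == 12)) && ((!(pos + t >= 3 && 18*t <= 19)) ==> ((2*pos <= 4 ==> ((2*pos <= 4 ==> ((2*pos <= 4 ==> ((2*pos <= 4 ==> ((!(2*pos <= 4)) && 6*t == 12)) && ((!(2*pos <= 4)) ==> 6*t == 12))) && ((!(2*pos <= 4)) ==> 6*t == 12))) && ((!(2*pos <= 4)) ==> 6*t == 12))) && ((!(2*pos <= 4)) ==> 6*t == 12)))
Answer: WP = ((pos + t >= 3 && 18*t <= 19) ==> (12*t > pos + 1 && 6*t == 12)) && ((!(pos + t >= 3 && 18*t <= 19)) ==> ((2*pos <= 4 ==> ((2*pos <= 4 ==> ((2*pos <= 4 ==> ((2*pos <= 4 ==> ((!(2*pos <= 4)) && 6*t == 12)) && ((!(2*pos <= 4)) ==> 6*t == 12))) && ((!(2*pos <= 4)) ==> 6*t == 12))) && ((!(2*pos <= 4)) ==> 6*t == 12))) && ((!(2*pos <= 4)) ==> 6*t == 12)))
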